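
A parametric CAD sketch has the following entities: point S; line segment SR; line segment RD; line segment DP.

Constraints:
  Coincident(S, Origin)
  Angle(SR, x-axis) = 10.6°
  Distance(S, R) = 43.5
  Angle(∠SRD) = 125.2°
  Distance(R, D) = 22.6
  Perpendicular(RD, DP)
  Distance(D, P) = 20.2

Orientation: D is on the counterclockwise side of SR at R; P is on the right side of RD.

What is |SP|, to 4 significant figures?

73.35

S is at the origin; SR runs at 10.6° with length 43.5, so R = 43.5·(cos 10.6°, sin 10.6°) = (42.76, 8.002). ∠SRD = 125.2°, so RD runs at 10.6° + (180° − 125.2°) = 65.40° from the x-axis; with |RD| = 22.6, D = R + 22.6·(cos 65.40°, sin 65.40°) = (52.17, 28.55). The perpendicularity gives DP at right angles to RD; with |DP| = 20.2 on the right of RD, P = D + 20.2·(0.9092, -0.4163) = (70.53, 20.14). Then |SP| = |P − S| = 73.35.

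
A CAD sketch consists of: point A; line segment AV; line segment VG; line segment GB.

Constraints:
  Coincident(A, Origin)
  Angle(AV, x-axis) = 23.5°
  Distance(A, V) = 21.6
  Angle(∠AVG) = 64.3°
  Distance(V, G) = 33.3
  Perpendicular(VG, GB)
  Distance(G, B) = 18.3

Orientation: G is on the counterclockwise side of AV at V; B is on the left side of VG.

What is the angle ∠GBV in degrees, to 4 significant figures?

61.21°

A is at the origin; AV runs at 23.5° with length 21.6, so V = 21.6·(cos 23.5°, sin 23.5°) = (19.81, 8.613). ∠AVG = 64.3°, so VG runs at 23.5° + (180° − 64.3°) = 139.2° from the x-axis; with |VG| = 33.3, G = V + 33.3·(cos 139.2°, sin 139.2°) = (-5.399, 30.37). VG is perpendicular to GB; with |GB| = 18.3 on the left of VG, B = G + 18.3·(-0.6534, -0.7570) = (-17.36, 16.52). Then cos ∠GBV = BG·BV / (|BG||BV|), giving 61.21°.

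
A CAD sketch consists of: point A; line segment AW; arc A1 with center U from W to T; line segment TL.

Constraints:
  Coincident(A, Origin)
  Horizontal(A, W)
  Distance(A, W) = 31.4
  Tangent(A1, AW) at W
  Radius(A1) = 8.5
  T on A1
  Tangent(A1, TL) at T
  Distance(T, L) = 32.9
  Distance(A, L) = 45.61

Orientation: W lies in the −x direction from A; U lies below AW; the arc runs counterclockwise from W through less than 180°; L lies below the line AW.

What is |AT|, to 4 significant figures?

40.70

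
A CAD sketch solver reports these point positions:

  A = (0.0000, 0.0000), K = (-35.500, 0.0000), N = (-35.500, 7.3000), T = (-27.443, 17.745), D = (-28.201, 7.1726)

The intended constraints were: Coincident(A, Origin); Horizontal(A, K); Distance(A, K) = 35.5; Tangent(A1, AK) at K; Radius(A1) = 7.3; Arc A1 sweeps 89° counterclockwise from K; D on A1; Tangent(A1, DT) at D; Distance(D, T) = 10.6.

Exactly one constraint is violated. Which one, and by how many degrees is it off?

Tangent(A1, DT) at D — off by 3.10°.

A = (0.00, 0.00) ✓; A.y = 0.00, K.y = 0.00 ✓; |AK| = 35.50 ✓; ∠(NK, KA) = 90.00° ✓; |NK| = 7.300 ✓; bearing(N→D) − bearing(N→K) = 89.00° ✓; |ND| = 7.300 ✓; ∠(ND, DT) = 93.10° ✗; |DT| = 10.60 ✓.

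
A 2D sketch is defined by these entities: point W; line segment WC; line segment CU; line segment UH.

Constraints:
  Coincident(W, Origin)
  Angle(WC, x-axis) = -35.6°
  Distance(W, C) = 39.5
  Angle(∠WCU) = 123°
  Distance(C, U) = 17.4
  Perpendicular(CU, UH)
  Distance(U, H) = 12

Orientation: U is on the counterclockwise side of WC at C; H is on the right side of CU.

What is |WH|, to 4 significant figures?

59.59

W is at the origin; WC runs at -35.6° with length 39.5, so C = 39.5·(cos -35.6°, sin -35.6°) = (32.12, -22.99). ∠WCU = 123.0°, so CU runs at -35.6° + (180° − 123.0°) = 21.40° from the x-axis; with |CU| = 17.4, U = C + 17.4·(cos 21.40°, sin 21.40°) = (48.32, -16.65). CU ⟂ UH; with |UH| = 12.0 on the right of CU, H = U + 12.0·(0.3649, -0.9311) = (52.70, -27.82). Then |WH| = |H − W| = 59.59.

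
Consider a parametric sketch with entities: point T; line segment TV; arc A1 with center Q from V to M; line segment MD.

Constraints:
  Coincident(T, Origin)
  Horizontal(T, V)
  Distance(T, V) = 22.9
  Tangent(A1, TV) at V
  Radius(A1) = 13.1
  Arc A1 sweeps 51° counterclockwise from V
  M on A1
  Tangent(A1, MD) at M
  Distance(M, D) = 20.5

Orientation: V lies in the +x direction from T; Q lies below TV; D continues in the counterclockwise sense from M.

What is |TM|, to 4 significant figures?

13.61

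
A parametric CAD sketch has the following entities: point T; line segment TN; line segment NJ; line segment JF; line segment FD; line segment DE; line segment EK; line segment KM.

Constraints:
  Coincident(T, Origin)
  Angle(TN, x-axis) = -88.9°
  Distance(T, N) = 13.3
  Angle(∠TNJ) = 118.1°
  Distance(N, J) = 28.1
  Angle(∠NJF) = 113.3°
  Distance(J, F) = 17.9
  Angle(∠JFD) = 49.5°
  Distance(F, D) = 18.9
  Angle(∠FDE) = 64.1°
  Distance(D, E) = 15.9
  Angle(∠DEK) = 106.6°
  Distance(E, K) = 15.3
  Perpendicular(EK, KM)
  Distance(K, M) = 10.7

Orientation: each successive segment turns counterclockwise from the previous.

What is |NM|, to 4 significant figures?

40.09

∠DEK = 106.6° gives EK at -0.5000° from the x-axis; with |EK| = 15.3, K = (40.15, -26.81). EK ⟂ KM, so KM runs at 89.50°; with |KM| = 10.7, M = (40.24, -16.11). Then |NM| = |M − N| = 40.09.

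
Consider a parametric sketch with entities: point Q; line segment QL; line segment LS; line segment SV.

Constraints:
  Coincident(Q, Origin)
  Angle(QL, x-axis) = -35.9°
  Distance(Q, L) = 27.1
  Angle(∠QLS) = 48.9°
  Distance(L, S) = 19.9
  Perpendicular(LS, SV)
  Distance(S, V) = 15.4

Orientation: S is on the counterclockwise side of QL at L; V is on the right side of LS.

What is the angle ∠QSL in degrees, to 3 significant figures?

84.2°

Q is at the origin; QL runs at -35.9° with length 27.1, so L = 27.1·(cos -35.9°, sin -35.9°) = (22.0, -15.9). ∠QLS = 48.9°, so LS runs at -35.9° + (180° − 48.9°) = 95.2° from the x-axis; with |LS| = 19.9, S = L + 19.9·(cos 95.2°, sin 95.2°) = (20.1, 3.93). Then cos ∠QSL = SQ·SL / (|SQ||SL|), giving 84.2°.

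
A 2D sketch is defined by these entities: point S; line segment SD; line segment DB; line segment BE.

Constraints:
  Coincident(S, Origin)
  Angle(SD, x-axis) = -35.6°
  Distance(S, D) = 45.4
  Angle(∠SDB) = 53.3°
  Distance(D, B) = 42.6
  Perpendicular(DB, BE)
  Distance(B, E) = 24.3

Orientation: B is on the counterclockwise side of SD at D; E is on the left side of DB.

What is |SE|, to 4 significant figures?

19.64

S is at the origin; SD runs at -35.6° with length 45.4, so D = 45.4·(cos -35.6°, sin -35.6°) = (36.91, -26.43). ∠SDB = 53.3°, so DB runs at -35.6° + (180° − 53.3°) = 91.10° from the x-axis; with |DB| = 42.6, B = D + 42.6·(cos 91.10°, sin 91.10°) = (36.10, 16.16). DB ⟂ BE; with |BE| = 24.3 on the left of DB, E = B + 24.3·(-0.9998, -0.01920) = (11.80, 15.70). Then |SE| = |E − S| = 19.64.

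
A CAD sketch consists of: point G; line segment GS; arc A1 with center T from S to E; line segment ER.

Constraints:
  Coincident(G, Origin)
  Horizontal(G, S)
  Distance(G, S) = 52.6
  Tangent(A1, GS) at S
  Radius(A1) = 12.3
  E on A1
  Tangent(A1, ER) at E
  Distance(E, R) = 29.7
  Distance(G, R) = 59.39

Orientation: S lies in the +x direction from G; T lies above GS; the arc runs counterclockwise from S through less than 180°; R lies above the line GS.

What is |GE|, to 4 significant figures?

65.01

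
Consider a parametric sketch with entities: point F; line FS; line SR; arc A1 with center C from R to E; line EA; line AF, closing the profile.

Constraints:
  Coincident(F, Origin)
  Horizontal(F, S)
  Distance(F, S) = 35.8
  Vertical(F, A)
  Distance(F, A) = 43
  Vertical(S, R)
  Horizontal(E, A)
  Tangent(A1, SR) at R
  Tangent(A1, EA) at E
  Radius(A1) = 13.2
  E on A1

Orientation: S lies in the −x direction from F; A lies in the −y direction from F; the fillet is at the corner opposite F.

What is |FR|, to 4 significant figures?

46.58

F is at the origin; F and S share the same y with |FS| = 35.8 and S on the −x side, so S = (-35.80, 0.000). F and A share the same x with |FA| = 43.0 and A on the −y side, so A = (0.000, -43.00). The virtual corner opposite F is at (-35.80, -43.00). The tangent condition forces CR to be normal to SR and A1 meets EA tangentially, so CE is at right angles to EA, with radius 13.2, so the center C sits 13.2 in from both sides at C = (-22.60, -29.80). That places the tangent points at R = (-35.80, -29.80) on SR and E = (-22.60, -43.00) on EA. Then |FR| = |R − F| = 46.58.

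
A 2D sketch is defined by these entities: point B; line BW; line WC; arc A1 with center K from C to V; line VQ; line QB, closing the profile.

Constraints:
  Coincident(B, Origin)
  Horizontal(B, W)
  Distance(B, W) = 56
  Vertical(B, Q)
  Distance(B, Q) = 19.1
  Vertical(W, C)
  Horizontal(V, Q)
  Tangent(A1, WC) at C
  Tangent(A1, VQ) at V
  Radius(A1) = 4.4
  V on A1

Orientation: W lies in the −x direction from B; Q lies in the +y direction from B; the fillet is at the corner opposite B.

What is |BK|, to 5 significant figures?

53.653

B is at the origin; B and W share the same y with |BW| = 56.0 and W on the −x side, so W = (-56.000, 0.0000). B and Q share the same x with |BQ| = 19.1 and Q on the +y side, so Q = (0.0000, 19.100). The virtual corner opposite B is at (-56.000, 19.100). A1 meets WC tangentially, so KC is at right angles to WC and since A1 is tangent to VQ there, KV ⟂ VQ, with radius 4.4, so the center K sits 4.4 in from both sides at K = (-51.600, 14.700). Then |BK| = |K − B| = 53.653.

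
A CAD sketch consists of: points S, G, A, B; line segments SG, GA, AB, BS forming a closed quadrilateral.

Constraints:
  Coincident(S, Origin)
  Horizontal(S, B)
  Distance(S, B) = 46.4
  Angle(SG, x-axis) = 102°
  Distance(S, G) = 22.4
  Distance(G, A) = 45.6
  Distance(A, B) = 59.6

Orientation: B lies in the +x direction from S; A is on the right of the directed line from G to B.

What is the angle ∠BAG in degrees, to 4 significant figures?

62.09°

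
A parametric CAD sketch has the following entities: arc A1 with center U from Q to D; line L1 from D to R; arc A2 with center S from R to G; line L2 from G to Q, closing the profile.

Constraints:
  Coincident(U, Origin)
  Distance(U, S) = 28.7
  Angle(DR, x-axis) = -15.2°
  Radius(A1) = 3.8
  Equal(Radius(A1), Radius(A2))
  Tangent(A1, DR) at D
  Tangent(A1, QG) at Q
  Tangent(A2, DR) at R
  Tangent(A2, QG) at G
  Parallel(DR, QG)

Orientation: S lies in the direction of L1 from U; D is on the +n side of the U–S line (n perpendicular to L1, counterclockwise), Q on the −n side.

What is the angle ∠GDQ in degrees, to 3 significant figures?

75.2°

Tangency of A1 to both parallel lines with radius 3.8 puts D and Q at U ± 3.8·n: D = (0.996, 3.67), Q = (-0.996, -3.67). Equal radii place R and G the same way about S: R = S + 3.8·n = (28.7, -3.86), G = S − 3.8·n = (26.7, -11.2). Then cos ∠GDQ = DG·DQ / (|DG||DQ|), giving 75.2°.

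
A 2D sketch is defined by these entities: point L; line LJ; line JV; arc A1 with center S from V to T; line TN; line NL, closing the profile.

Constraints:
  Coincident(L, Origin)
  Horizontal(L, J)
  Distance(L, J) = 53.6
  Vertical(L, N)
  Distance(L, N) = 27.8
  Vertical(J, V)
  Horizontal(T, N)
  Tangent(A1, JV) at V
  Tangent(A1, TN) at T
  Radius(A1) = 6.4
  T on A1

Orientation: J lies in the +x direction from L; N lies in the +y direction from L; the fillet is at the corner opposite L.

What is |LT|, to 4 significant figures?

54.78

L is at the origin; LJ is horizontal with |LJ| = 53.6 and J on the +x side, so J = (53.60, 0.000). L and N share the same x with |LN| = 27.8 and N on the +y side, so N = (0.000, 27.80). The virtual corner opposite L is at (53.60, 27.80). Since A1 is tangent to JV there, SV ⟂ JV and tangency of A1 to TN means the radius ST is perpendicular to TN, with radius 6.4, so the center S sits 6.4 in from both sides at S = (47.20, 21.40). That places the tangent points at V = (53.60, 21.40) on JV and T = (47.20, 27.80) on TN. Then |LT| = |T − L| = 54.78.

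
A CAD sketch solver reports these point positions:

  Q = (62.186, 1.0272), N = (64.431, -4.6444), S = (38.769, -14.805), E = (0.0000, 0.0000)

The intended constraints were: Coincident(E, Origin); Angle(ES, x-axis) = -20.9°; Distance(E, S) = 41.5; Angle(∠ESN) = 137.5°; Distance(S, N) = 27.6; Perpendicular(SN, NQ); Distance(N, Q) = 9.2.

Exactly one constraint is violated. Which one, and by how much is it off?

Distance(N, Q) = 9.2 — off by 3.10.

E = (0.00, 0.00) ✓; ES at -20.90° ✓; |ES| = 41.50 ✓; ∠ESN = 137.5° ✓; |SN| = 27.60 ✓; ∠(SN, NQ) = 89.99° ✓; |NQ| = 6.100 ✗.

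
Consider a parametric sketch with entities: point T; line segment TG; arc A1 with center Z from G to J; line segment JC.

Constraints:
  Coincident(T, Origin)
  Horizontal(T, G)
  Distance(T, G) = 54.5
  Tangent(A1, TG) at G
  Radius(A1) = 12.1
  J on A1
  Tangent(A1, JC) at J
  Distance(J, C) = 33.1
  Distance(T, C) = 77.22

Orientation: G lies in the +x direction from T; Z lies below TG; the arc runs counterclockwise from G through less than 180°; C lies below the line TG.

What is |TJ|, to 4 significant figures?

47.89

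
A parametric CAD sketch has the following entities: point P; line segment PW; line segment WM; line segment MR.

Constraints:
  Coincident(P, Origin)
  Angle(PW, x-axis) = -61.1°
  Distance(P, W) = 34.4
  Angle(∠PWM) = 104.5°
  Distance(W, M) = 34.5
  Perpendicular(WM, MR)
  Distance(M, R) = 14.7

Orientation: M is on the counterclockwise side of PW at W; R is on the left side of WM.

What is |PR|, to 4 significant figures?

46.96

∠PWM = 104.5°, so WM runs at -61.1° + (180° − 104.5°) = 14.40° from the x-axis; with |WM| = 34.5, M = W + 34.5·(cos 14.40°, sin 14.40°) = (50.04, -21.54). WM is perpendicular to MR; with |MR| = 14.7 on the left of WM, R = M + 14.7·(-0.2487, 0.9686) = (46.39, -7.298). Then |PR| = |R − P| = 46.96.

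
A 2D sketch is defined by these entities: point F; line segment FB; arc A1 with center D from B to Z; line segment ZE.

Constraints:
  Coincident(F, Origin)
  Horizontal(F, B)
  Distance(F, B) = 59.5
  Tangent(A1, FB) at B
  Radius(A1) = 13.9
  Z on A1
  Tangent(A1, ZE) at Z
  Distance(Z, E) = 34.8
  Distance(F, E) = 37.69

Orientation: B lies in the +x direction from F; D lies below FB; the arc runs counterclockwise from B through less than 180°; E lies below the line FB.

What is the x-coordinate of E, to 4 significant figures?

24.90

Checks: |DZ| = 13.90 ✓; ∠(DZ, ZE) = 90.00° ✓; |ZE| = 34.80 ✓; |FE| = 37.69 ✓.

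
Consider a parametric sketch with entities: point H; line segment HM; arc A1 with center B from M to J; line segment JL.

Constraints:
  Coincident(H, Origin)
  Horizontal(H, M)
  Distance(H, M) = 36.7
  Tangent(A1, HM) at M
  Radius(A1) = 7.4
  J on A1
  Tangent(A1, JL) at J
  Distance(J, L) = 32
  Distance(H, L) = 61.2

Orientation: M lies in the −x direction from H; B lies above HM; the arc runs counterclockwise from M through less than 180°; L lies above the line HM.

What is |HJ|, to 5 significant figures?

32.522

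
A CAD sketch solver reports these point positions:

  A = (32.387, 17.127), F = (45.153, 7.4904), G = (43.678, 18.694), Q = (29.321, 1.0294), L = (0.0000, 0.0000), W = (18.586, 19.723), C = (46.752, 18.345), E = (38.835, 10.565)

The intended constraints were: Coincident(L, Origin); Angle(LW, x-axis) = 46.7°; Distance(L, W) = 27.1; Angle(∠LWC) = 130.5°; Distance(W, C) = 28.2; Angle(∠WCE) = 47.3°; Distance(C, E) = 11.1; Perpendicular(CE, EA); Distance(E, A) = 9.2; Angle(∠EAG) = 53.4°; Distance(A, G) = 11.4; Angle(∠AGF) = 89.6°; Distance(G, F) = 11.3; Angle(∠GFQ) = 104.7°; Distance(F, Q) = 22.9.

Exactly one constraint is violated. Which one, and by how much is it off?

Distance(F, Q) = 22.9 — off by 5.80.

L = (0.00, 0.00) ✓; LW at 46.70° ✓; |LW| = 27.10 ✓; ∠LWC = 130.5° ✓; |WC| = 28.20 ✓; ∠WCE = 47.30° ✓; |CE| = 11.10 ✓; ∠(CE, EA) = 90.00° ✓; |EA| = 9.200 ✓; ∠EAG = 53.40° ✓; |AG| = 11.40 ✓; ∠AGF = 89.60° ✓; |GF| = 11.30 ✓; ∠GFQ = 104.7° ✓; |FQ| = 17.10 ✗.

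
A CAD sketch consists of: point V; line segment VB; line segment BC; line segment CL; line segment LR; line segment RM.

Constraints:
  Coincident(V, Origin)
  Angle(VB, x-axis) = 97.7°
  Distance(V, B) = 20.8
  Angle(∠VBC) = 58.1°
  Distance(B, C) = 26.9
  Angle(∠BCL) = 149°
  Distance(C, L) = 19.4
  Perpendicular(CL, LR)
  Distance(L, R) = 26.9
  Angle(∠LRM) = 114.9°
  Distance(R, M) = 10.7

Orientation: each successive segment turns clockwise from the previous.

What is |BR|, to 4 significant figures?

44.42

∠BCL = 149.0° gives CL at -55.20° from the x-axis; with |CL| = 19.4, L = (32.82, -6.345). The perpendicularity gives LR at right angles to CL, so LR runs at -145.2°; with |LR| = 26.9, R = (10.73, -21.70). Then |BR| = |R − B| = 44.42.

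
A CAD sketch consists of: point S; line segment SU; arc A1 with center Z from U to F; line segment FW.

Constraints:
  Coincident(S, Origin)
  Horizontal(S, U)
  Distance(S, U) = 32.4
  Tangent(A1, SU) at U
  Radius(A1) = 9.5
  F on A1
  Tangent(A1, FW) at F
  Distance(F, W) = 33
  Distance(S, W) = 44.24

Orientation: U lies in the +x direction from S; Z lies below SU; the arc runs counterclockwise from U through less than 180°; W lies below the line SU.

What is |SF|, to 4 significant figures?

24.36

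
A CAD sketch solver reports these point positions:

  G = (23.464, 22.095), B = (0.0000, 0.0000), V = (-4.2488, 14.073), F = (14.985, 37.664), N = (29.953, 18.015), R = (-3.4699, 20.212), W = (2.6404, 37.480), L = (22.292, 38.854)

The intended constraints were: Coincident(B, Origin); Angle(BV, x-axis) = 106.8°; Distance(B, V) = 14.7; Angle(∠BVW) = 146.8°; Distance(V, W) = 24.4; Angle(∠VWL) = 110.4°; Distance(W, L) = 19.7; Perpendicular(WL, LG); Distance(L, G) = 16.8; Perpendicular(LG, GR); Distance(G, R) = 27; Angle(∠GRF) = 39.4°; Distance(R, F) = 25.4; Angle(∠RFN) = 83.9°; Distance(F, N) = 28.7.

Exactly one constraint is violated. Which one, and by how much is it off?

Distance(F, N) = 28.7 — off by 4.00.

B = (0.00, 0.00) ✓; BV at 106.8° ✓; |BV| = 14.70 ✓; ∠BVW = 146.8° ✓; |VW| = 24.40 ✓; ∠VWL = 110.4° ✓; |WL| = 19.70 ✓; ∠(WL, LG) = 90.00° ✓; |LG| = 16.80 ✓; ∠(LG, GR) = 90.00° ✓; |GR| = 27.00 ✓; ∠GRF = 39.40° ✓; |RF| = 25.40 ✓; ∠RFN = 83.90° ✓; |FN| = 24.70 ✗.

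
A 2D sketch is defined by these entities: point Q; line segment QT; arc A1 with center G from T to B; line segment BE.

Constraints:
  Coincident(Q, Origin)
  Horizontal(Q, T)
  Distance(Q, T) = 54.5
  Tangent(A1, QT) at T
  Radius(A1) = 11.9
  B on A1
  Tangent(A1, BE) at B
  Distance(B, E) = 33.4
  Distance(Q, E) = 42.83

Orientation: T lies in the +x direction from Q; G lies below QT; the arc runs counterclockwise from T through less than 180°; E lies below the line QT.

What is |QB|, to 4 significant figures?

44.81

Checks: |GB| = 11.90 ✓; ∠(GB, BE) = 90.00° ✓; |BE| = 33.40 ✓; |QE| = 42.83 ✓.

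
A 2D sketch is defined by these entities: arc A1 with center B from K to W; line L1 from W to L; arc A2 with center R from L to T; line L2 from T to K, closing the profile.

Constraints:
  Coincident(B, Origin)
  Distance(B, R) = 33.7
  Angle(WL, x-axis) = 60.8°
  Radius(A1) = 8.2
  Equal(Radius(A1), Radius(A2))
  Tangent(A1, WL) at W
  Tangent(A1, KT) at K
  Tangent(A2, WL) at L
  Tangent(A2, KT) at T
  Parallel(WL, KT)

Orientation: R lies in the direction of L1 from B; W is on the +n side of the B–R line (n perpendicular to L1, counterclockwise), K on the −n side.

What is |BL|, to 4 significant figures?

34.68

The slot axis is L1's direction at 60.8°, so u = (cos 60.8°, sin 60.8°) = (0.4879, 0.8729) and n = (−sin 60.8°, cos 60.8°) = (-0.8729, 0.4879). B is at the origin and R lies 33.7 along u from B, so R = 33.7·u = (16.44, 29.42). Tangency of A1 to both parallel lines with radius 8.2 puts W and K at B ± 8.2·n: W = (-7.158, 4.000), K = (7.158, -4.000). Equal radii place L and T the same way about R: L = R + 8.2·n = (9.283, 33.42), T = R − 8.2·n = (23.60, 25.42). Then |BL| = |L − B| = 34.68.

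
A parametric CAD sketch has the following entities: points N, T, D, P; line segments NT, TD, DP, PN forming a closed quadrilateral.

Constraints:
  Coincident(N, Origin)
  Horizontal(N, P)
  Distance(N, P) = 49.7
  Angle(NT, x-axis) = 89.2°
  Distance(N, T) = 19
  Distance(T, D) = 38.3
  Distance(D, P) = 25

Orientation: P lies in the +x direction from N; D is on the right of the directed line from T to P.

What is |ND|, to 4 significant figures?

27.88

Checks: |NP| = 49.70 ✓; |NT| = 19.00 ✓; |TD| = 38.30 ✓; |DP| = 25.00 ✓.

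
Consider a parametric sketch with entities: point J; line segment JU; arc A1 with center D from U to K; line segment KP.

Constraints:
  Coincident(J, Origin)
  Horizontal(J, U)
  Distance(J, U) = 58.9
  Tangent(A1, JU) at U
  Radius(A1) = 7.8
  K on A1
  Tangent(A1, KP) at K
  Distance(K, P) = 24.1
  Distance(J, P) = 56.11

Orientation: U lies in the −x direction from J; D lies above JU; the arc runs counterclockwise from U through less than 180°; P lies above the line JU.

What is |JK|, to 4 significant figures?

51.62

J is at the origin; J and U share the same y with |JU| = 58.9 and U on the −x side, so U = (-58.90, 0.000). Since A1 is tangent to JU there, DU ⟂ JU, so D = U + (0, 7.8) = (-58.90, 7.800). Since DK ⟂ KP (tangency), |DP| = √(7.8² + 24.1²) = 25.33 regardless of where K sits on A1. So P lies on both circle(J, 56.11) and circle(D, 25.33); the above-JU intersection is P = (-47.24, 30.29). K is the foot of the tangent from P: K = (-51.21, 6.515).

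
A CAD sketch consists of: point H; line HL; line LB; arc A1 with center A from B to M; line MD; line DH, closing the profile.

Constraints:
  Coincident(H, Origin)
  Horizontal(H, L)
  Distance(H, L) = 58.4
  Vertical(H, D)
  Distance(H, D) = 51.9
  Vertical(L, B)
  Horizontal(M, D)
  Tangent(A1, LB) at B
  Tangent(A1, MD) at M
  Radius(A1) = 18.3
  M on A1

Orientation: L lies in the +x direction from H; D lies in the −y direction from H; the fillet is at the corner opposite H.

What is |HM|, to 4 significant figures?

65.59

H is at the origin; HL is horizontal with |HL| = 58.4 and L on the +x side, so L = (58.40, 0.000). H and D share the same x with |HD| = 51.9 and D on the −y side, so D = (0.000, -51.90). The virtual corner opposite H is at (58.40, -51.90). Since A1 is tangent to LB there, AB ⟂ LB and the tangent condition forces AM to be normal to MD, with radius 18.3, so the center A sits 18.3 in from both sides at A = (40.10, -33.60). That places the tangent points at B = (58.40, -33.60) on LB and M = (40.10, -51.90) on MD. Then |HM| = |M − H| = 65.59.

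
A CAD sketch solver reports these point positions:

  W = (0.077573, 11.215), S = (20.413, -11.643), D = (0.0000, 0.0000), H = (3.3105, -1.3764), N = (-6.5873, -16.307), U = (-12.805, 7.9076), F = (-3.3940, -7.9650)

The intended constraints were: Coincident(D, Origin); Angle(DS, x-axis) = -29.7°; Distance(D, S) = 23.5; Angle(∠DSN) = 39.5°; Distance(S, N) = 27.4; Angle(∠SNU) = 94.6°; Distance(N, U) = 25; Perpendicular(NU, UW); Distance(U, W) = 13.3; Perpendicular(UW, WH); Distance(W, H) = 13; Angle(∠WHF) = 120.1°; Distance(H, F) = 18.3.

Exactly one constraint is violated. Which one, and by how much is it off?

Distance(H, F) = 18.3 — off by 8.90.

D = (0.00, 0.00) ✓; DS at -29.70° ✓; |DS| = 23.50 ✓; ∠DSN = 39.50° ✓; |SN| = 27.40 ✓; ∠SNU = 94.60° ✓; |NU| = 25.00 ✓; ∠(NU, UW) = 90.00° ✓; |UW| = 13.30 ✓; ∠(UW, WH) = 90.00° ✓; |WH| = 13.00 ✓; ∠WHF = 120.1° ✓; |HF| = 9.400 ✗.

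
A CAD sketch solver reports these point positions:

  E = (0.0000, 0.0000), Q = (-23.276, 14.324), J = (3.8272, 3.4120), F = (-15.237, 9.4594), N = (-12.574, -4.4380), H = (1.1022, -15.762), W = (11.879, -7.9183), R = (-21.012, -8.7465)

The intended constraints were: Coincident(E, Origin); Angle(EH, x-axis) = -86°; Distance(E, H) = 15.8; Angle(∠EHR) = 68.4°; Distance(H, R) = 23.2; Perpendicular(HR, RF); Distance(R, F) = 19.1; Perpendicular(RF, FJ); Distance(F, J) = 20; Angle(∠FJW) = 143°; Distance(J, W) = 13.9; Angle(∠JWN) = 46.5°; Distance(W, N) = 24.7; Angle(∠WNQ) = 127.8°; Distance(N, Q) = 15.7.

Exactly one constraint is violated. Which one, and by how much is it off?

Distance(N, Q) = 15.7 — off by 5.90.

E = (0.00, 0.00) ✓; EH at -86.00° ✓; |EH| = 15.80 ✓; ∠EHR = 68.40° ✓; |HR| = 23.20 ✓; ∠(HR, RF) = 90.00° ✓; |RF| = 19.10 ✓; ∠(RF, FJ) = 90.00° ✓; |FJ| = 20.00 ✓; ∠FJW = 143.0° ✓; |JW| = 13.90 ✓; ∠JWN = 46.50° ✓; |WN| = 24.70 ✓; ∠WNQ = 127.8° ✓; |NQ| = 21.60 ✗.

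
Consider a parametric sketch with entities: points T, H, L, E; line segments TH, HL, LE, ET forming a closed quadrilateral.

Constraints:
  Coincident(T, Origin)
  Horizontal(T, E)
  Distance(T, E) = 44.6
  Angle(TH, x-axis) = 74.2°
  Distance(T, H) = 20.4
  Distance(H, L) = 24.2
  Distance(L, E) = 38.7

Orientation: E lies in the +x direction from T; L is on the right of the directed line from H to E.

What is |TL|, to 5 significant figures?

7.6739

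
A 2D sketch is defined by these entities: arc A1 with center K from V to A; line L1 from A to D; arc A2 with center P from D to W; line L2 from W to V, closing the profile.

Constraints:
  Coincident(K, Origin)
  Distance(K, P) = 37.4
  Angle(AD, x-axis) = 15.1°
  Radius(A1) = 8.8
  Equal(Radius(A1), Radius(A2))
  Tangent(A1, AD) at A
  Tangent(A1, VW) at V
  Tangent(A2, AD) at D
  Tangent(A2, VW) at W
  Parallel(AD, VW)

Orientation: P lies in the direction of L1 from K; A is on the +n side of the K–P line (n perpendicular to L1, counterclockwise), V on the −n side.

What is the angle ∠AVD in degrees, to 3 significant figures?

64.8°

The slot axis is L1's direction at 15.1°, so u = (cos 15.1°, sin 15.1°) = (0.965, 0.261) and n = (−sin 15.1°, cos 15.1°) = (-0.261, 0.965). K is at the origin and P lies 37.4 along u from K, so P = 37.4·u = (36.1, 9.74). Tangency of A1 to both parallel lines with radius 8.8 puts A and V at K ± 8.8·n: A = (-2.29, 8.50), V = (2.29, -8.50). Equal radii place D and W the same way about P: D = P + 8.8·n = (33.8, 18.2), W = P − 8.8·n = (38.4, 1.25). Then cos ∠AVD = VA·VD / (|VA||VD|), giving 64.8°.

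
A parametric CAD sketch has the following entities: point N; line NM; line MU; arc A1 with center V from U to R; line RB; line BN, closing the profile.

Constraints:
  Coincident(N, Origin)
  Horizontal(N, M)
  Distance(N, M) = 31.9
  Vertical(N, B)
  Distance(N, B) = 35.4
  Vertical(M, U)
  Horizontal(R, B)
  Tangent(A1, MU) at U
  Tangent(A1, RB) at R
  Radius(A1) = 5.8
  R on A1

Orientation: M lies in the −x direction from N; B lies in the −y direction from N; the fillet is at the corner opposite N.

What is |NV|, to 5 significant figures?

39.464

N is at the origin; NM is horizontal with |NM| = 31.9 and M on the −x side, so M = (-31.900, 0.0000). N and B share the same x with |NB| = 35.4 and B on the −y side, so B = (0.0000, -35.400). The virtual corner opposite N is at (-31.900, -35.400). The tangent condition forces VU to be normal to MU and the tangent condition forces VR to be normal to RB, with radius 5.8, so the center V sits 5.8 in from both sides at V = (-26.100, -29.600). Then |NV| = |V − N| = 39.464.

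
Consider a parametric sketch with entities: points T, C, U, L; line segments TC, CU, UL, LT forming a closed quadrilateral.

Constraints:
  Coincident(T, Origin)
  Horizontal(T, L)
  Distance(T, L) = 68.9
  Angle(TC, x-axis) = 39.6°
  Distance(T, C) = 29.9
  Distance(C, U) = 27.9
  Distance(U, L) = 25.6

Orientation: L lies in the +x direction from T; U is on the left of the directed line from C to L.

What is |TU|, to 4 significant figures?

54.09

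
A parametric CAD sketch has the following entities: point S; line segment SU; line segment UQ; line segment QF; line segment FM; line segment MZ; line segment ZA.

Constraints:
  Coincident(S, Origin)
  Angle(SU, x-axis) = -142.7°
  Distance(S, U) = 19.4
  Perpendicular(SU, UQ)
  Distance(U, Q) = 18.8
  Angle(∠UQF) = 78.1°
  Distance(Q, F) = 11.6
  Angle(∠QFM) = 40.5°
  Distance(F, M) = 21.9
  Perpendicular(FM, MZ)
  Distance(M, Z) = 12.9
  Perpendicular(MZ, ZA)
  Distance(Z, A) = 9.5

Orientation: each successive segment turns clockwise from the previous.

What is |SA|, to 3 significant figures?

33.3

S is at the origin; SU runs at -142.7° with length 19.4, so U = (-15.4, -11.8). SU is perpendicular to UQ, so UQ runs at 127°; with |UQ| = 18.8, Q = (-26.8, 3.20). ∠UQF = 78.1° gives QF at 25.4° from the x-axis; with |QF| = 11.6, F = (-16.3, 8.17). ∠QFM = 40.5° gives FM at -114° from the x-axis; with |FM| = 21.9, M = (-25.3, -11.8). The perpendicularity gives MZ at right angles to FM, so MZ runs at 156°; with |MZ| = 12.9, Z = (-37.1, -6.55). MZ is perpendicular to ZA, so ZA runs at 65.9°; with |ZA| = 9.5, A = (-33.2, 2.12). Then |SA| = |A − S| = 33.3.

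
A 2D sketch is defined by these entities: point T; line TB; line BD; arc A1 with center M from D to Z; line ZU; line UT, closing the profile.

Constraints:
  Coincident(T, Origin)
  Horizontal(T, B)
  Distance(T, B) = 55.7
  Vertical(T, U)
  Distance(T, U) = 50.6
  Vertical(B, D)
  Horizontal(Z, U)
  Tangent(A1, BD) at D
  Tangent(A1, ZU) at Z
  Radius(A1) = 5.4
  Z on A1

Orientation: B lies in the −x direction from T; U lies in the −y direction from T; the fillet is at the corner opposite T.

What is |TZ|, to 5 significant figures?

71.347

T is at the origin; TB is horizontal with |TB| = 55.7 and B on the −x side, so B = (-55.700, 0.0000). TU is vertical with |TU| = 50.6 and U on the −y side, so U = (0.0000, -50.600). The virtual corner opposite T is at (-55.700, -50.600). Since A1 is tangent to BD there, MD ⟂ BD and A1 meets ZU tangentially, so MZ is at right angles to ZU, with radius 5.4, so the center M sits 5.4 in from both sides at M = (-50.300, -45.200). That places the tangent points at D = (-55.700, -45.200) on BD and Z = (-50.300, -50.600) on ZU. Then |TZ| = |Z − T| = 71.347.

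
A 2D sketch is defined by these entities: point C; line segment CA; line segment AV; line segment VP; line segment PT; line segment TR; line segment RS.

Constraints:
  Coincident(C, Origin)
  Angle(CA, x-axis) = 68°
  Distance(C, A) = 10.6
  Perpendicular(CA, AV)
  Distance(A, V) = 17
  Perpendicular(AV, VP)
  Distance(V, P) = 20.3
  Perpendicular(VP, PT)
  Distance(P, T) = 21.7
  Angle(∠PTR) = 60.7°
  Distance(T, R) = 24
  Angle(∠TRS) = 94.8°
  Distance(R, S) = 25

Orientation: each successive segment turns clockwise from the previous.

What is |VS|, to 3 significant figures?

16.1

C is at the origin; CA runs at 68.0° with length 10.6, so A = (3.97, 9.83). CA is perpendicular to AV, so AV runs at -22.0°; with |AV| = 17.0, V = (19.7, 3.46). AV ⟂ VP, so VP runs at -112°; with |VP| = 20.3, P = (12.1, -15.4). The perpendicularity gives PT at right angles to VP, so PT runs at 158°; with |PT| = 21.7, T = (-7.99, -7.23). ∠PTR = 60.7° gives TR at 38.7° from the x-axis; with |TR| = 24.0, R = (10.7, 7.77). ∠TRS = 94.8° gives RS at -46.5° from the x-axis; with |RS| = 25.0, S = (27.9, -10.4). Then |VS| = |S − V| = 16.1.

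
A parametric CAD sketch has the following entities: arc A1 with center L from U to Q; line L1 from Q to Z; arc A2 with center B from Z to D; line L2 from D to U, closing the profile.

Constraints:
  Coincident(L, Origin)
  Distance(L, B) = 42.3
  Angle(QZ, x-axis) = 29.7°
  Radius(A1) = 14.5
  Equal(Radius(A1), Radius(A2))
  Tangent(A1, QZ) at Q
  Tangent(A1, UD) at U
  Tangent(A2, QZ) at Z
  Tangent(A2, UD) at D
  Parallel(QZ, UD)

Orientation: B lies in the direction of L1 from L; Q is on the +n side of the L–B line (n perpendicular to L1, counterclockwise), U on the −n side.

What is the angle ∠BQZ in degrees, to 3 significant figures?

18.9°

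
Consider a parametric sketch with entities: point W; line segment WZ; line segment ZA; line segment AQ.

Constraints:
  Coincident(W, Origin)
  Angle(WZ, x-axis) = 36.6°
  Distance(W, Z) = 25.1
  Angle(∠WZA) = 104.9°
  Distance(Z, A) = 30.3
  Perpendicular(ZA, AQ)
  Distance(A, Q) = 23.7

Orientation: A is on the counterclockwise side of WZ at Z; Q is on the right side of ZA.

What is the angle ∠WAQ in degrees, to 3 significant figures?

123°

W is at the origin; WZ runs at 36.6° with length 25.1, so Z = 25.1·(cos 36.6°, sin 36.6°) = (20.2, 15.0). ∠WZA = 104.9°, so ZA runs at 36.6° + (180° − 104.9°) = 112° from the x-axis; with |ZA| = 30.3, A = Z + 30.3·(cos 112°, sin 112°) = (8.95, 43.1). The perpendicularity gives AQ at right angles to ZA; with |AQ| = 23.7 on the right of ZA, Q = A + 23.7·(0.929, 0.370) = (31.0, 51.9). Then cos ∠WAQ = AW·AQ / (|AW||AQ|), giving 123°.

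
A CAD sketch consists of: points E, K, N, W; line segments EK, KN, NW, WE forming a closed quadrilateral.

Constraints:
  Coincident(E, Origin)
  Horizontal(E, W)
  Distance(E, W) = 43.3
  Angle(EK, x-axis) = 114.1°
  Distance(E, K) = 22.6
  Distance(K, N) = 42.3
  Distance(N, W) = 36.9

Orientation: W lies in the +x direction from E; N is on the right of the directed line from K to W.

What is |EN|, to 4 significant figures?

19.80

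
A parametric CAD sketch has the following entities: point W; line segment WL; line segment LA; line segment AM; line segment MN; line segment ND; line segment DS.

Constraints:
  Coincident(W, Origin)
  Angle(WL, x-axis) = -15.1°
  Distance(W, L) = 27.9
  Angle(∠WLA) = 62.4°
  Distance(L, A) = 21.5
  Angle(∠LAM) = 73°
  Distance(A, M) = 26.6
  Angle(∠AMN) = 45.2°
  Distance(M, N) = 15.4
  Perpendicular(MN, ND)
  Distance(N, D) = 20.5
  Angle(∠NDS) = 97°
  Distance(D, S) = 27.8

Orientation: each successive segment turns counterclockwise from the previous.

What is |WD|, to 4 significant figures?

25.35

∠AMN = 45.2° gives MN at -15.70° from the x-axis; with |MN| = 15.4, N = (13.96, -3.543). MN is perpendicular to ND, so ND runs at 74.30°; with |ND| = 20.5, D = (19.50, 16.19). Then |WD| = |D − W| = 25.35.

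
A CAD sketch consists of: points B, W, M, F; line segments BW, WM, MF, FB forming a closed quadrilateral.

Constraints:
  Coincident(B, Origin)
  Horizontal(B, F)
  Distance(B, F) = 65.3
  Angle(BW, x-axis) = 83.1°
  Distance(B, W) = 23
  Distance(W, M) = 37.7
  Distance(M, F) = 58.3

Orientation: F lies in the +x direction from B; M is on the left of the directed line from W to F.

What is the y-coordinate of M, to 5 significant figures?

47.401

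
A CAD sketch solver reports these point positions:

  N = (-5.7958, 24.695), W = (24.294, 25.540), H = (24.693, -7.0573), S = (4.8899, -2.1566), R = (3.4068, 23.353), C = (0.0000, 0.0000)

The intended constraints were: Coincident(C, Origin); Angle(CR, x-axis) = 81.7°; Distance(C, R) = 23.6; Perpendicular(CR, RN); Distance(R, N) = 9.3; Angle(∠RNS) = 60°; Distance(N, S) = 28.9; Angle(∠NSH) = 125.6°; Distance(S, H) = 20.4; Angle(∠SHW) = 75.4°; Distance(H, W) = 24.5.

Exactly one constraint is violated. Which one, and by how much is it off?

Distance(H, W) = 24.5 — off by 8.10.

C = (0.00, 0.00) ✓; CR at 81.70° ✓; |CR| = 23.60 ✓; ∠(CR, RN) = 90.00° ✓; |RN| = 9.300 ✓; ∠RNS = 60.00° ✓; |NS| = 28.90 ✓; ∠NSH = 125.6° ✓; |SH| = 20.40 ✓; ∠SHW = 75.40° ✓; |HW| = 32.60 ✗.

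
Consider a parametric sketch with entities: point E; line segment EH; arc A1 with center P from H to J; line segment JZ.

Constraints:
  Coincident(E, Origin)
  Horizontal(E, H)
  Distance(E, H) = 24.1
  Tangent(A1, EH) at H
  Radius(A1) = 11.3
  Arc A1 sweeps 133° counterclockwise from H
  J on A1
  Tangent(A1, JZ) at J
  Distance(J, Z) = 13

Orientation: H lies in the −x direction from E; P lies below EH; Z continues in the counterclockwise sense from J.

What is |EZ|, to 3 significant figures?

36.9

E is at the origin; EH is horizontal with |EH| = 24.1 and H on the −x side, so H = (-24.1, 0.00). A1 meets EH tangentially, so PH is at right angles to EH, so P = H + (0, -11.3) = (-24.1, -11.3). On A1, H sits at bearing 90° from P; a 133° counterclockwise sweep puts J at bearing 223°, so J = P + 11.3·(cos 223°, sin 223°) = (-32.4, -19.0). A1 meets JZ tangentially, so PJ is at right angles to JZ, so JZ runs along (−sin 223°, cos 223°); with |JZ| = 13.0, Z = (-23.5, -28.5). Then |EZ| = |Z − E| = 36.9.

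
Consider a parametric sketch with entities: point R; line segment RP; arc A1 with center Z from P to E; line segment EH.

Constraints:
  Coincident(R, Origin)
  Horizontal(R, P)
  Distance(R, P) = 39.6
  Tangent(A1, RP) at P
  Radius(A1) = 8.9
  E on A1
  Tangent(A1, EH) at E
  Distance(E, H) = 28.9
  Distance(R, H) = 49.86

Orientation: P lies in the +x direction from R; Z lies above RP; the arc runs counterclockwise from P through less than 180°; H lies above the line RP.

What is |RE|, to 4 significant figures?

49.09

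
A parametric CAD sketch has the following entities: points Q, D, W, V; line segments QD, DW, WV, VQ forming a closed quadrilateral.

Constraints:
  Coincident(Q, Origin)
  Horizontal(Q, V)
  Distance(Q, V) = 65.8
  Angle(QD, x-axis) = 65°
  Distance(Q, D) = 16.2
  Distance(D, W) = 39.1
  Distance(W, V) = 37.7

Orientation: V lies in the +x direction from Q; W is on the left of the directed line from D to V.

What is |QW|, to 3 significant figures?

52.3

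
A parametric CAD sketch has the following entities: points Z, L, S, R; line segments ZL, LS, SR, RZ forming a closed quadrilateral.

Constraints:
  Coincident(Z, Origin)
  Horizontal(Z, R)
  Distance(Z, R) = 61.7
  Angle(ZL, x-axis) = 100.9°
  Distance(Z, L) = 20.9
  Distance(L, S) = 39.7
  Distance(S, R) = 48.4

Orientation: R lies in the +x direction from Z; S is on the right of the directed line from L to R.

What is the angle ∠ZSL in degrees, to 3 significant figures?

18.3°

Checks: |LS| = 39.70 ✓; |SR| = 48.40 ✓.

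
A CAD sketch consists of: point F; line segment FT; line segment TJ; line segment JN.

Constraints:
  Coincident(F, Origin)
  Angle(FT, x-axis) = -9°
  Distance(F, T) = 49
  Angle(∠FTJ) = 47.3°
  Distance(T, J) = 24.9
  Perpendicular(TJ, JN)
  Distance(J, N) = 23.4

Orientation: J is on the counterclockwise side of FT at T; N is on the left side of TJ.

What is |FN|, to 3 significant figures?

15.1

∠FTJ = 47.3°, so TJ runs at -9.0° + (180° − 47.3°) = 124° from the x-axis; with |TJ| = 24.9, J = T + 24.9·(cos 124°, sin 124°) = (34.6, 13.1). The perpendicularity gives JN at right angles to TJ; with |JN| = 23.4 on the left of TJ, N = J + 23.4·(-0.832, -0.555) = (15.1, 0.0670). Then |FN| = |N − F| = 15.1.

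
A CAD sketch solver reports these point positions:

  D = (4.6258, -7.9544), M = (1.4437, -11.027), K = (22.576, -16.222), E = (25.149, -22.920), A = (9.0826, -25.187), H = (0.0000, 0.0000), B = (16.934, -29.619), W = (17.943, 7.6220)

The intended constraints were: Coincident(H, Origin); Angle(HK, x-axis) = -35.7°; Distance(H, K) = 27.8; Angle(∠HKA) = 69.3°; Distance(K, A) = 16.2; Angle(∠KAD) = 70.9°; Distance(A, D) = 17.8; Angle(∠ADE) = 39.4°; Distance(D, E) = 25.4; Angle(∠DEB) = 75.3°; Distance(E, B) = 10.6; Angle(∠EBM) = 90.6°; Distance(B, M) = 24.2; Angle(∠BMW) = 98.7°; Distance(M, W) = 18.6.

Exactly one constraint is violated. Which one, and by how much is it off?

Distance(M, W) = 18.6 — off by 6.30.

H = (0.00, 0.00) ✓; HK at -35.70° ✓; |HK| = 27.80 ✓; ∠HKA = 69.30° ✓; |KA| = 16.20 ✓; ∠KAD = 70.90° ✓; |AD| = 17.80 ✓; ∠ADE = 39.40° ✓; |DE| = 25.40 ✓; ∠DEB = 75.30° ✓; |EB| = 10.60 ✓; ∠EBM = 90.60° ✓; |BM| = 24.20 ✓; ∠BMW = 98.70° ✓; |MW| = 24.90 ✗.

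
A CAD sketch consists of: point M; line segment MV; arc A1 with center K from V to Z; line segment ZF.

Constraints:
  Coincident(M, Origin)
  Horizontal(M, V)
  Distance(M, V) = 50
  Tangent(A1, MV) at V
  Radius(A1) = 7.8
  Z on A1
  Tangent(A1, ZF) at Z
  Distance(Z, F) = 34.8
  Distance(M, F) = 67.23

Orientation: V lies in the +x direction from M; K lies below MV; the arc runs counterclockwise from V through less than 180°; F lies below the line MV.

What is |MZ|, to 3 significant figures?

43.6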